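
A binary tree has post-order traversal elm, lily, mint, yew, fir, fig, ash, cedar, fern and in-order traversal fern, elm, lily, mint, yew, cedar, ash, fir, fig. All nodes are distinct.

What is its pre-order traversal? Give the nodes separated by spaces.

fern cedar yew mint lily elm ash fig fir

The last element of post-order is the root; it splits in-order into left and right subtrees.
Root fern: left subtree has 0 nodes { }, right has 8 {elm, lily, mint, yew, cedar, ash, fir, fig}.
  Root cedar: left subtree has 4 nodes {elm, lily, mint, yew}, right has 3 {ash, fir, fig}.
    Root yew: left subtree has 3 nodes {elm, lily, mint}, right has 0 { }.
      Root mint: left subtree has 2 nodes {elm, lily}, right has 0 { }.
        Root lily: left subtree has 1 node {elm}, right has 0 { }.
    Root ash: left subtree has 0 nodes { }, right has 2 {fir, fig}.
      Root fig: left subtree has 1 node {fir}, right has 0 { }.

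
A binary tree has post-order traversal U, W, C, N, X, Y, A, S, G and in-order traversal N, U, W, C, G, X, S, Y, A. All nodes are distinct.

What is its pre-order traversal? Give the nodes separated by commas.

The last element of post-order is the root; it splits in-order into left and right subtrees.
Root G: left subtree has 4 nodes {N, U, W, C}, right has 4 {X, S, Y, A}.
  Root N: left subtree has 0 nodes { }, right has 3 {U, W, C}.
    Root C: left subtree has 2 nodes {U, W}, right has 0 { }.
      Root W: left subtree has 1 node {U}, right has 0 { }.
  Root S: left subtree has 1 node {X}, right has 2 {Y, A}.
    Root A: left subtree has 1 node {Y}, right has 0 { }.

G, N, C, W, U, S, X, A, Y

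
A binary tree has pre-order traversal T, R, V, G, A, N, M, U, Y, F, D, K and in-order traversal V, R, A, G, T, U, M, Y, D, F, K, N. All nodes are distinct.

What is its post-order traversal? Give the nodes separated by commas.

V, A, G, R, U, D, K, F, Y, M, N, T

The first element of pre-order is the root; it splits in-order into left and right subtrees.
Root T: left subtree has 4 nodes {V, R, A, G}, right has 7 {U, M, Y, D, F, K, N}.
  Root R: left subtree has 1 node {V}, right has 2 {A, G}.
    Root G: left subtree has 1 node {A}, right has 0 { }.
  Root N: left subtree has 6 nodes {U, M, Y, D, F, K}, right has 0 { }.
    Root M: left subtree has 1 node {U}, right has 4 {Y, D, F, K}.
      Root Y: left subtree has 0 nodes { }, right has 3 {D, F, K}.
        Root F: left subtree has 1 node {D}, right has 1 {K}.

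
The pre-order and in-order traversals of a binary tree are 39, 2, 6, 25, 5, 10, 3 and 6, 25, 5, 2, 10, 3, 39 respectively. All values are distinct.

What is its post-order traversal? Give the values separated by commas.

5, 25, 6, 3, 10, 2, 39

The first element of pre-order is the root; it splits in-order into left and right subtrees.
Root 39: left subtree has 6 nodes {6, 25, 5, 2, 10, 3}, right has 0 { }.
  Root 2: left subtree has 3 nodes {6, 25, 5}, right has 2 {10, 3}.
    Root 6: left subtree has 0 nodes { }, right has 2 {25, 5}.
      Root 25: left subtree has 0 nodes { }, right has 1 {5}.
    Root 10: left subtree has 0 nodes { }, right has 1 {3}.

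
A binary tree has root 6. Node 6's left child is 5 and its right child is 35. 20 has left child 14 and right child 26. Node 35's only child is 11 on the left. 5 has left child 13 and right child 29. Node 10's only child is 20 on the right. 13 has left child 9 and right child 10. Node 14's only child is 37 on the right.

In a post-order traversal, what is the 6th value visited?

10

Post-order visits the left subtree, then the right subtree, then the node.
At 6: go left to 5.
  At 5: go left to 13.
    At 13: go left to 9.
      9 is a leaf — visit 9.
    At 13: go right to 10.
      At 10: no left child.
      At 10: go right to 20.
        At 20: go left to 14.
          At 14: no left child.
          At 14: go right to 37.
            37 is a leaf — visit 37.
          Visit 14.
        At 20: go right to 26.
          26 is a leaf — visit 26.
        Visit 20.
      Visit 10.
    Visit 13.
  At 5: go right to 29.
    29 is a leaf — visit 29.
  Visit 5.
At 6: go right to 35.
  At 35: go left to 11.
    11 is a leaf — visit 11.
  At 35: no right child.
  Visit 35.
Visit 6.
Full post-order sequence: 9, 37, 14, 26, 20, 10, 13, 29, 5, 11, 35, 6.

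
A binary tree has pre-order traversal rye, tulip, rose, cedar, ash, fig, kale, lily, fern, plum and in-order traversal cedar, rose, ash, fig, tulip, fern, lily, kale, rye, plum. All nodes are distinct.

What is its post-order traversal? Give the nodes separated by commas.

The first element of pre-order is the root; it splits in-order into left and right subtrees.
Root rye: left subtree has 8 nodes {cedar, rose, ash, fig, tulip, fern, lily, kale}, right has 1 {plum}.
  Root tulip: left subtree has 4 nodes {cedar, rose, ash, fig}, right has 3 {fern, lily, kale}.
    Root rose: left subtree has 1 node {cedar}, right has 2 {ash, fig}.
      Root ash: left subtree has 0 nodes { }, right has 1 {fig}.
    Root kale: left subtree has 2 nodes {fern, lily}, right has 0 { }.
      Root lily: left subtree has 1 node {fern}, right has 0 { }.

cedar, fig, ash, rose, fern, lily, kale, tulip, plum, rye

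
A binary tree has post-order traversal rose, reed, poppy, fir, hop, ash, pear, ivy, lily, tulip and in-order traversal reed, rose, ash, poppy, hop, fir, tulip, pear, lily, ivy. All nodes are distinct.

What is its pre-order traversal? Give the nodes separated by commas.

tulip, ash, reed, rose, hop, poppy, fir, lily, pear, ivy

The last element of post-order is the root; it splits in-order into left and right subtrees.
Root tulip: left subtree has 6 nodes {reed, rose, ash, poppy, hop, fir}, right has 3 {pear, lily, ivy}.
  Root ash: left subtree has 2 nodes {reed, rose}, right has 3 {poppy, hop, fir}.
    Root reed: left subtree has 0 nodes { }, right has 1 {rose}.
    Root hop: left subtree has 1 node {poppy}, right has 1 {fir}.
  Root lily: left subtree has 1 node {pear}, right has 1 {ivy}.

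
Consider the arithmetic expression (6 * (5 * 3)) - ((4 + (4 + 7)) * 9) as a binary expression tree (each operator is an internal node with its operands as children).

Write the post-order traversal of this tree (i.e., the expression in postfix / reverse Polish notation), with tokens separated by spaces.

Post-order on an expression tree gives postfix notation: for each operator, emit left operand, right operand, then the operator.

6 5 3 * * 4 4 7 + + 9 * -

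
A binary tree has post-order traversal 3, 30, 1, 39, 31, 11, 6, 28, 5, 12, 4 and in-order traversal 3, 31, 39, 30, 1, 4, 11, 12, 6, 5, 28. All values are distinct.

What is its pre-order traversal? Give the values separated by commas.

4, 31, 3, 39, 1, 30, 12, 11, 5, 6, 28

The last element of post-order is the root; it splits in-order into left and right subtrees.
Root 4: left subtree has 5 nodes {3, 31, 39, 30, 1}, right has 5 {11, 12, 6, 5, 28}.
  Root 31: left subtree has 1 node {3}, right has 3 {39, 30, 1}.
    Root 39: left subtree has 0 nodes { }, right has 2 {30, 1}.
      Root 1: left subtree has 1 node {30}, right has 0 { }.
  Root 12: left subtree has 1 node {11}, right has 3 {6, 5, 28}.
    Root 5: left subtree has 1 node {6}, right has 1 {28}.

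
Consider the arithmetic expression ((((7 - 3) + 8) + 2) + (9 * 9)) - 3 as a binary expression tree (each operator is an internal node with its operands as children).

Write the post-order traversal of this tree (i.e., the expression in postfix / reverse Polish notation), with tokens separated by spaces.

7 3 - 8 + 2 + 9 9 * + 3 -

Post-order on an expression tree gives postfix notation: for each operator, emit left operand, right operand, then the operator.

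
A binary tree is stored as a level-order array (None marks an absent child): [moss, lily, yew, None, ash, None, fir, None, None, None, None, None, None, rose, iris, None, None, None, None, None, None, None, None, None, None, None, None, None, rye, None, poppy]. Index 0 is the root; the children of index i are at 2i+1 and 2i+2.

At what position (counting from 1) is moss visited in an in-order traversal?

3

In-order visits the left subtree, then the node, then the right subtree.
At moss: go left to lily.
  At lily: no left child.
  Visit lily.
  At lily: go right to ash.
    ash is a leaf — visit ash.
Visit moss.
At moss: go right to yew.
  At yew: no left child.
  Visit yew.
  At yew: go right to fir.
    At fir: go left to rose.
      At rose: no left child.
      Visit rose.
      At rose: go right to rye.
        rye is a leaf — visit rye.
    Visit fir.
    At fir: go right to iris.
      At iris: no left child.
      Visit iris.
      At iris: go right to poppy.
        poppy is a leaf — visit poppy.
Full in-order sequence: lily, ash, moss, yew, rose, rye, fir, iris, poppy.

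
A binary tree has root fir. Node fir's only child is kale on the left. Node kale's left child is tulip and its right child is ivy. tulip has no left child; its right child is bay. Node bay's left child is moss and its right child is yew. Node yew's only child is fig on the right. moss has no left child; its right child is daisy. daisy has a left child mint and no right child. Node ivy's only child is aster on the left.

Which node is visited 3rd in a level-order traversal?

tulip

Level-order visits nodes level by level from the root, left to right within each level.
Level 0: fir
Level 1: kale
Level 2: tulip, ivy
Level 3: bay, aster
Level 4: moss, yew
Level 5: daisy, fig
Level 6: mint
Full level-order sequence: fir, kale, tulip, ivy, bay, aster, moss, yew, daisy, fig, mint.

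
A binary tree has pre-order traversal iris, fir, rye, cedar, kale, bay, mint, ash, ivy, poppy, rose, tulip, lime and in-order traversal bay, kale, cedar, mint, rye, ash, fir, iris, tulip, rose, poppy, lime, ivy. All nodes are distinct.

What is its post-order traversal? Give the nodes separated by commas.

The first element of pre-order is the root; it splits in-order into left and right subtrees.
Root iris: left subtree has 7 nodes {bay, kale, cedar, mint, rye, ash, fir}, right has 5 {tulip, rose, poppy, lime, ivy}.
  Root fir: left subtree has 6 nodes {bay, kale, cedar, mint, rye, ash}, right has 0 { }.
    Root rye: left subtree has 4 nodes {bay, kale, cedar, mint}, right has 1 {ash}.
      Root cedar: left subtree has 2 nodes {bay, kale}, right has 1 {mint}.
        Root kale: left subtree has 1 node {bay}, right has 0 { }.
  Root ivy: left subtree has 4 nodes {tulip, rose, poppy, lime}, right has 0 { }.
    Root poppy: left subtree has 2 nodes {tulip, rose}, right has 1 {lime}.
      Root rose: left subtree has 1 node {tulip}, right has 0 { }.

bay, kale, mint, cedar, ash, rye, fir, tulip, rose, lime, poppy, ivy, iris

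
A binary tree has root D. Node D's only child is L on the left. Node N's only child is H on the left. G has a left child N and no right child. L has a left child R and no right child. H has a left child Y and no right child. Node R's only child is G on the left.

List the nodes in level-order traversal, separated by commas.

D, L, R, G, N, H, Y

Level-order visits nodes level by level from the root, left to right within each level.
Level 0: D
Level 1: L
Level 2: R
Level 3: G
Level 4: N
Level 5: H
Level 6: Y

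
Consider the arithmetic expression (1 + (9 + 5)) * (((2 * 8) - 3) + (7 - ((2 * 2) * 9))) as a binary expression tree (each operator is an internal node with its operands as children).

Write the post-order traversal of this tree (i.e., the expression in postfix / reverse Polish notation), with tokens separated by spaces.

Post-order on an expression tree gives postfix notation: for each operator, emit left operand, right operand, then the operator.

1 9 5 + + 2 8 * 3 - 7 2 2 * 9 * - + *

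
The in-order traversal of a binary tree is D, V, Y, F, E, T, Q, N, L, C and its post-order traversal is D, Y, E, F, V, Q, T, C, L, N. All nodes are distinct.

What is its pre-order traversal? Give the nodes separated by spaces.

N T V D F Y E Q L C

The last element of post-order is the root; it splits in-order into left and right subtrees.
Root N: left subtree has 7 nodes {D, V, Y, F, E, T, Q}, right has 2 {L, C}.
  Root T: left subtree has 5 nodes {D, V, Y, F, E}, right has 1 {Q}.
    Root V: left subtree has 1 node {D}, right has 3 {Y, F, E}.
      Root F: left subtree has 1 node {Y}, right has 1 {E}.
  Root L: left subtree has 0 nodes { }, right has 1 {C}.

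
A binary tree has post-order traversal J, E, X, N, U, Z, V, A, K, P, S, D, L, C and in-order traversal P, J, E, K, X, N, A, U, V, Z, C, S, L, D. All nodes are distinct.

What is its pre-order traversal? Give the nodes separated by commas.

C, P, K, E, J, A, N, X, V, U, Z, L, S, D

The last element of post-order is the root; it splits in-order into left and right subtrees.
Root C: left subtree has 10 nodes {P, J, E, K, X, N, A, U, V, Z}, right has 3 {S, L, D}.
  Root P: left subtree has 0 nodes { }, right has 9 {J, E, K, X, N, A, U, V, Z}.
    Root K: left subtree has 2 nodes {J, E}, right has 6 {X, N, A, U, V, Z}.
      Root E: left subtree has 1 node {J}, right has 0 { }.
      Root A: left subtree has 2 nodes {X, N}, right has 3 {U, V, Z}.
        Root N: left subtree has 1 node {X}, right has 0 { }.
        Root V: left subtree has 1 node {U}, right has 1 {Z}.
  Root L: left subtree has 1 node {S}, right has 1 {D}.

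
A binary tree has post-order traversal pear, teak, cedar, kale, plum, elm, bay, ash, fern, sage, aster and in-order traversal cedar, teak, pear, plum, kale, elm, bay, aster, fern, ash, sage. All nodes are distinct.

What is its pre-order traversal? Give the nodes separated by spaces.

aster bay elm plum cedar teak pear kale sage fern ash

The last element of post-order is the root; it splits in-order into left and right subtrees.
Root aster: left subtree has 7 nodes {cedar, teak, pear, plum, kale, elm, bay}, right has 3 {fern, ash, sage}.
  Root bay: left subtree has 6 nodes {cedar, teak, pear, plum, kale, elm}, right has 0 { }.
    Root elm: left subtree has 5 nodes {cedar, teak, pear, plum, kale}, right has 0 { }.
      Root plum: left subtree has 3 nodes {cedar, teak, pear}, right has 1 {kale}.
        Root cedar: left subtree has 0 nodes { }, right has 2 {teak, pear}.
          Root teak: left subtree has 0 nodes { }, right has 1 {pear}.
  Root sage: left subtree has 2 nodes {fern, ash}, right has 0 { }.
    Root fern: left subtree has 0 nodes { }, right has 1 {ash}.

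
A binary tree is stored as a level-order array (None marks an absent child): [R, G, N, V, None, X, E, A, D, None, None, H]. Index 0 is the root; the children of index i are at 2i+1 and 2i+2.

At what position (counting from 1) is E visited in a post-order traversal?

Post-order visits the left subtree, then the right subtree, then the node.
At R: go left to G.
  At G: go left to V.
    At V: go left to A.
      A is a leaf — visit A.
    At V: go right to D.
      D is a leaf — visit D.
    Visit V.
  At G: no right child.
  Visit G.
At R: go right to N.
  At N: go left to X.
    At X: go left to H.
      H is a leaf — visit H.
    At X: no right child.
    Visit X.
  At N: go right to E.
    E is a leaf — visit E.
  Visit N.
Visit R.
Full post-order sequence: A, D, V, G, H, X, E, N, R.

7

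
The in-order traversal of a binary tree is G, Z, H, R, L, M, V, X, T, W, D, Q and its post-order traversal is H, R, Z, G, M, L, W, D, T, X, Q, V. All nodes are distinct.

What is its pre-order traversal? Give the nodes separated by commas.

The last element of post-order is the root; it splits in-order into left and right subtrees.
Root V: left subtree has 6 nodes {G, Z, H, R, L, M}, right has 5 {X, T, W, D, Q}.
  Root L: left subtree has 4 nodes {G, Z, H, R}, right has 1 {M}.
    Root G: left subtree has 0 nodes { }, right has 3 {Z, H, R}.
      Root Z: left subtree has 0 nodes { }, right has 2 {H, R}.
        Root R: left subtree has 1 node {H}, right has 0 { }.
  Root Q: left subtree has 4 nodes {X, T, W, D}, right has 0 { }.
    Root X: left subtree has 0 nodes { }, right has 3 {T, W, D}.
      Root T: left subtree has 0 nodes { }, right has 2 {W, D}.
        Root D: left subtree has 1 node {W}, right has 0 { }.

V, L, G, Z, R, H, M, Q, X, T, D, W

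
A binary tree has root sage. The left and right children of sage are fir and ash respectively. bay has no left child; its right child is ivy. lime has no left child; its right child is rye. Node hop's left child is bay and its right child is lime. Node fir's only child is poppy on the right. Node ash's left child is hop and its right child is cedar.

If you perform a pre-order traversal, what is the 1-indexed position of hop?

5

Pre-order visits the node, then its left subtree, then its right subtree.
Visit sage.
At sage: go left to fir.
  Visit fir.
  At fir: no left child.
  At fir: go right to poppy.
    poppy is a leaf — visit poppy.
At sage: go right to ash.
  Visit ash.
  At ash: go left to hop.
    Visit hop.
    At hop: go left to bay.
      Visit bay.
      At bay: no left child.
      At bay: go right to ivy.
        ivy is a leaf — visit ivy.
    At hop: go right to lime.
      Visit lime.
      At lime: no left child.
      At lime: go right to rye.
        rye is a leaf — visit rye.
  At ash: go right to cedar.
    cedar is a leaf — visit cedar.
Full pre-order sequence: sage, fir, poppy, ash, hop, bay, ivy, lime, rye, cedar.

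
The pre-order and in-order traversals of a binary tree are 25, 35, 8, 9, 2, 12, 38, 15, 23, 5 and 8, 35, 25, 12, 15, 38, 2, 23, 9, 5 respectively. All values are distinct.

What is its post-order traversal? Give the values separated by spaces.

8 35 15 38 12 23 2 5 9 25

The first element of pre-order is the root; it splits in-order into left and right subtrees.
Root 25: left subtree has 2 nodes {8, 35}, right has 7 {12, 15, 38, 2, 23, 9, 5}.
  Root 35: left subtree has 1 node {8}, right has 0 { }.
  Root 9: left subtree has 5 nodes {12, 15, 38, 2, 23}, right has 1 {5}.
    Root 2: left subtree has 3 nodes {12, 15, 38}, right has 1 {23}.
      Root 12: left subtree has 0 nodes { }, right has 2 {15, 38}.
        Root 38: left subtree has 1 node {15}, right has 0 { }.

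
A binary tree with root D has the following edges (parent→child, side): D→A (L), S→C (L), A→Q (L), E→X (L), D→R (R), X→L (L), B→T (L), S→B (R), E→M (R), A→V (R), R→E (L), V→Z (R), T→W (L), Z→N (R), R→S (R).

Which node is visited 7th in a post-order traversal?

X

Post-order visits the left subtree, then the right subtree, then the node.
At D: go left to A.
  At A: go left to Q.
    Q is a leaf — visit Q.
  At A: go right to V.
    At V: no left child.
    At V: go right to Z.
      At Z: no left child.
      At Z: go right to N.
        N is a leaf — visit N.
      Visit Z.
    Visit V.
  Visit A.
At D: go right to R.
  At R: go left to E.
    At E: go left to X.
      At X: go left to L.
        L is a leaf — visit L.
      At X: no right child.
      Visit X.
    At E: go right to M.
      M is a leaf — visit M.
    Visit E.
  At R: go right to S.
    At S: go left to C.
      C is a leaf — visit C.
    At S: go right to B.
      At B: go left to T.
        At T: go left to W.
          W is a leaf — visit W.
        At T: no right child.
        Visit T.
      At B: no right child.
      Visit B.
    Visit S.
  Visit R.
Visit D.
Full post-order sequence: Q, N, Z, V, A, L, X, M, E, C, W, T, B, S, R, D.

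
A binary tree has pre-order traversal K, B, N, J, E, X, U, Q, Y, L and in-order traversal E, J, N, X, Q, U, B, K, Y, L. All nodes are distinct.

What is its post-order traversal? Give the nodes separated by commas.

E, J, Q, U, X, N, B, L, Y, K

The first element of pre-order is the root; it splits in-order into left and right subtrees.
Root K: left subtree has 7 nodes {E, J, N, X, Q, U, B}, right has 2 {Y, L}.
  Root B: left subtree has 6 nodes {E, J, N, X, Q, U}, right has 0 { }.
    Root N: left subtree has 2 nodes {E, J}, right has 3 {X, Q, U}.
      Root J: left subtree has 1 node {E}, right has 0 { }.
      Root X: left subtree has 0 nodes { }, right has 2 {Q, U}.
        Root U: left subtree has 1 node {Q}, right has 0 { }.
  Root Y: left subtree has 0 nodes { }, right has 1 {L}.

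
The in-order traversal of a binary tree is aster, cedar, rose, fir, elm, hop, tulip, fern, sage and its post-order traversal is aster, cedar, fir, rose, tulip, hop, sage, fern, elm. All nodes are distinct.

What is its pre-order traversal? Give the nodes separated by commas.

elm, rose, cedar, aster, fir, fern, hop, tulip, sage

The last element of post-order is the root; it splits in-order into left and right subtrees.
Root elm: left subtree has 4 nodes {aster, cedar, rose, fir}, right has 4 {hop, tulip, fern, sage}.
  Root rose: left subtree has 2 nodes {aster, cedar}, right has 1 {fir}.
    Root cedar: left subtree has 1 node {aster}, right has 0 { }.
  Root fern: left subtree has 2 nodes {hop, tulip}, right has 1 {sage}.
    Root hop: left subtree has 0 nodes { }, right has 1 {tulip}.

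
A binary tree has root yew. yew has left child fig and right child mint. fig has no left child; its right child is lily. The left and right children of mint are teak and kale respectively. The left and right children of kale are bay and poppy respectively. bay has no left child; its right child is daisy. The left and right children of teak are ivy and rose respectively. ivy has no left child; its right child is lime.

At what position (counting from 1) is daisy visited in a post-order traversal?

7

Post-order visits the left subtree, then the right subtree, then the node.
At yew: go left to fig.
  At fig: no left child.
  At fig: go right to lily.
    lily is a leaf — visit lily.
  Visit fig.
At yew: go right to mint.
  At mint: go left to teak.
    At teak: go left to ivy.
      At ivy: no left child.
      At ivy: go right to lime.
        lime is a leaf — visit lime.
      Visit ivy.
    At teak: go right to rose.
      rose is a leaf — visit rose.
    Visit teak.
  At mint: go right to kale.
    At kale: go left to bay.
      At bay: no left child.
      At bay: go right to daisy.
        daisy is a leaf — visit daisy.
      Visit bay.
    At kale: go right to poppy.
      poppy is a leaf — visit poppy.
    Visit kale.
  Visit mint.
Visit yew.
Full post-order sequence: lily, fig, lime, ivy, rose, teak, daisy, bay, poppy, kale, mint, yew.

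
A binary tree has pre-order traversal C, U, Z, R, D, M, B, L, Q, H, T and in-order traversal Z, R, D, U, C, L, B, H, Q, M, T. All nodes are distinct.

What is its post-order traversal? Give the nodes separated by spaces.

The first element of pre-order is the root; it splits in-order into left and right subtrees.
Root C: left subtree has 4 nodes {Z, R, D, U}, right has 6 {L, B, H, Q, M, T}.
  Root U: left subtree has 3 nodes {Z, R, D}, right has 0 { }.
    Root Z: left subtree has 0 nodes { }, right has 2 {R, D}.
      Root R: left subtree has 0 nodes { }, right has 1 {D}.
  Root M: left subtree has 4 nodes {L, B, H, Q}, right has 1 {T}.
    Root B: left subtree has 1 node {L}, right has 2 {H, Q}.
      Root Q: left subtree has 1 node {H}, right has 0 { }.

D R Z U L H Q B T M C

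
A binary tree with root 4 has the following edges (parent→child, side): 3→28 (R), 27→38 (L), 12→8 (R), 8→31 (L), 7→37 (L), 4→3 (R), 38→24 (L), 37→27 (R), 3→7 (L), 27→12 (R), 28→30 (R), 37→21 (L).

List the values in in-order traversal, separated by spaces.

In-order visits the left subtree, then the node, then the right subtree.
At 4: no left child.
Visit 4.
At 4: go right to 3.
  At 3: go left to 7.
    At 7: go left to 37.
      At 37: go left to 21.
        21 is a leaf — visit 21.
      Visit 37.
      At 37: go right to 27.
        At 27: go left to 38.
          At 38: go left to 24.
            24 is a leaf — visit 24.
          Visit 38.
          At 38: no right child.
        Visit 27.
        At 27: go right to 12.
          At 12: no left child.
          Visit 12.
          At 12: go right to 8.
            At 8: go left to 31.
              31 is a leaf — visit 31.
            Visit 8.
            At 8: no right child.
    Visit 7.
    At 7: no right child.
  Visit 3.
  At 3: go right to 28.
    At 28: no left child.
    Visit 28.
    At 28: go right to 30.
      30 is a leaf — visit 30.

4 21 37 24 38 27 12 31 8 7 3 28 30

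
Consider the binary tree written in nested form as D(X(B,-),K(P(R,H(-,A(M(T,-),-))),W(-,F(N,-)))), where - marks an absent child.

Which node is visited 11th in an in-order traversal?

In-order visits the left subtree, then the node, then the right subtree.
At D: go left to X.
  At X: go left to B.
    B is a leaf — visit B.
  Visit X.
  At X: no right child.
Visit D.
At D: go right to K.
  At K: go left to P.
    At P: go left to R.
      R is a leaf — visit R.
    Visit P.
    At P: go right to H.
      At H: no left child.
      Visit H.
      At H: go right to A.
        At A: go left to M.
          At M: go left to T.
            T is a leaf — visit T.
          Visit M.
          At M: no right child.
        Visit A.
        At A: no right child.
  Visit K.
  At K: go right to W.
    At W: no left child.
    Visit W.
    At W: go right to F.
      At F: go left to N.
        N is a leaf — visit N.
      Visit F.
      At F: no right child.
Full in-order sequence: B, X, D, R, P, H, T, M, A, K, W, N, F.

W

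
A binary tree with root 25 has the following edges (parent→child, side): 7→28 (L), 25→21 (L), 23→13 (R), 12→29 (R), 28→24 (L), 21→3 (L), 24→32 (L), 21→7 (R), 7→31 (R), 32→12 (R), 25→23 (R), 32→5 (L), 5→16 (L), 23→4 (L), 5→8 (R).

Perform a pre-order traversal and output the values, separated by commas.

25, 21, 3, 7, 28, 24, 32, 5, 16, 8, 12, 29, 31, 23, 4, 13

Pre-order visits the node, then its left subtree, then its right subtree.
Visit 25.
At 25: go left to 21.
  Visit 21.
  At 21: go left to 3.
    3 is a leaf — visit 3.
  At 21: go right to 7.
    Visit 7.
    At 7: go left to 28.
      Visit 28.
      At 28: go left to 24.
        Visit 24.
        At 24: go left to 32.
          Visit 32.
          At 32: go left to 5.
            Visit 5.
            At 5: go left to 16.
              16 is a leaf — visit 16.
            At 5: go right to 8.
              8 is a leaf — visit 8.
          At 32: go right to 12.
            Visit 12.
            At 12: no left child.
            At 12: go right to 29.
              29 is a leaf — visit 29.
        At 24: no right child.
      At 28: no right child.
    At 7: go right to 31.
      31 is a leaf — visit 31.
At 25: go right to 23.
  Visit 23.
  At 23: go left to 4.
    4 is a leaf — visit 4.
  At 23: go right to 13.
    13 is a leaf — visit 13.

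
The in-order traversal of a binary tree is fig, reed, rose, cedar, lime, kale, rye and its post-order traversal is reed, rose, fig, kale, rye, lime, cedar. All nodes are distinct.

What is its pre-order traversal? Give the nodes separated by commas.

cedar, fig, rose, reed, lime, rye, kale

The last element of post-order is the root; it splits in-order into left and right subtrees.
Root cedar: left subtree has 3 nodes {fig, reed, rose}, right has 3 {lime, kale, rye}.
  Root fig: left subtree has 0 nodes { }, right has 2 {reed, rose}.
    Root rose: left subtree has 1 node {reed}, right has 0 { }.
  Root lime: left subtree has 0 nodes { }, right has 2 {kale, rye}.
    Root rye: left subtree has 1 node {kale}, right has 0 { }.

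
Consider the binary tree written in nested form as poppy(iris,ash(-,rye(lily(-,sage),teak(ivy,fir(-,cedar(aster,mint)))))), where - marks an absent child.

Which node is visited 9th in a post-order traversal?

teak

Post-order visits the left subtree, then the right subtree, then the node.
At poppy: go left to iris.
  iris is a leaf — visit iris.
At poppy: go right to ash.
  At ash: no left child.
  At ash: go right to rye.
    At rye: go left to lily.
      At lily: no left child.
      At lily: go right to sage.
        sage is a leaf — visit sage.
      Visit lily.
    At rye: go right to teak.
      At teak: go left to ivy.
        ivy is a leaf — visit ivy.
      At teak: go right to fir.
        At fir: no left child.
        At fir: go right to cedar.
          At cedar: go left to aster.
            aster is a leaf — visit aster.
          At cedar: go right to mint.
            mint is a leaf — visit mint.
          Visit cedar.
        Visit fir.
      Visit teak.
    Visit rye.
  Visit ash.
Visit poppy.
Full post-order sequence: iris, sage, lily, ivy, aster, mint, cedar, fir, teak, rye, ash, poppy.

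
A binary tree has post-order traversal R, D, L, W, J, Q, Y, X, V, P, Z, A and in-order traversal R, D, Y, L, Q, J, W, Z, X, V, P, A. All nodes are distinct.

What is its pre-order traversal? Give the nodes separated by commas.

A, Z, Y, D, R, Q, L, J, W, P, V, X

The last element of post-order is the root; it splits in-order into left and right subtrees.
Root A: left subtree has 11 nodes {R, D, Y, L, Q, J, W, Z, X, V, P}, right has 0 { }.
  Root Z: left subtree has 7 nodes {R, D, Y, L, Q, J, W}, right has 3 {X, V, P}.
    Root Y: left subtree has 2 nodes {R, D}, right has 4 {L, Q, J, W}.
      Root D: left subtree has 1 node {R}, right has 0 { }.
      Root Q: left subtree has 1 node {L}, right has 2 {J, W}.
        Root J: left subtree has 0 nodes { }, right has 1 {W}.
    Root P: left subtree has 2 nodes {X, V}, right has 0 { }.
      Root V: left subtree has 1 node {X}, right has 0 { }.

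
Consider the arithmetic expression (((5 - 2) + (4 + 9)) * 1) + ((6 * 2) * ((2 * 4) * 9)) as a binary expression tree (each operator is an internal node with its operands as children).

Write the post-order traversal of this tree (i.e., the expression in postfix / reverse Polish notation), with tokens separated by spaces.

5 2 - 4 9 + + 1 * 6 2 * 2 4 * 9 * * +

Post-order on an expression tree gives postfix notation: for each operator, emit left operand, right operand, then the operator.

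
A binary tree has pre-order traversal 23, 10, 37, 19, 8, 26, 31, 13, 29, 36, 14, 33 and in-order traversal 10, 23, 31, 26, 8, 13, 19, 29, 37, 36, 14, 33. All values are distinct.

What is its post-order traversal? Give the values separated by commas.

10, 31, 26, 13, 8, 29, 19, 33, 14, 36, 37, 23

The first element of pre-order is the root; it splits in-order into left and right subtrees.
Root 23: left subtree has 1 node {10}, right has 10 {31, 26, 8, 13, 19, 29, 37, 36, 14, 33}.
  Root 37: left subtree has 6 nodes {31, 26, 8, 13, 19, 29}, right has 3 {36, 14, 33}.
    Root 19: left subtree has 4 nodes {31, 26, 8, 13}, right has 1 {29}.
      Root 8: left subtree has 2 nodes {31, 26}, right has 1 {13}.
        Root 26: left subtree has 1 node {31}, right has 0 { }.
    Root 36: left subtree has 0 nodes { }, right has 2 {14, 33}.
      Root 14: left subtree has 0 nodes { }, right has 1 {33}.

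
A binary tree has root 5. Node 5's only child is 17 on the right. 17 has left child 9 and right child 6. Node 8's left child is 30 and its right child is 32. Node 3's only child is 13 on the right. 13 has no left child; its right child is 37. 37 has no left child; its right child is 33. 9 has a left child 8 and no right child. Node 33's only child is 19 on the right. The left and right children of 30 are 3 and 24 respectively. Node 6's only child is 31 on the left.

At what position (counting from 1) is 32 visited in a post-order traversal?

Post-order visits the left subtree, then the right subtree, then the node.
At 5: no left child.
At 5: go right to 17.
  At 17: go left to 9.
    At 9: go left to 8.
      At 8: go left to 30.
        At 30: go left to 3.
          At 3: no left child.
          At 3: go right to 13.
            At 13: no left child.
            At 13: go right to 37.
              At 37: no left child.
              At 37: go right to 33.
                At 33: no left child.
                At 33: go right to 19.
                  19 is a leaf — visit 19.
                Visit 33.
              Visit 37.
            Visit 13.
          Visit 3.
        At 30: go right to 24.
          24 is a leaf — visit 24.
        Visit 30.
      At 8: go right to 32.
        32 is a leaf — visit 32.
      Visit 8.
    At 9: no right child.
    Visit 9.
  At 17: go right to 6.
    At 6: go left to 31.
      31 is a leaf — visit 31.
    At 6: no right child.
    Visit 6.
  Visit 17.
Visit 5.
Full post-order sequence: 19, 33, 37, 13, 3, 24, 30, 32, 8, 9, 31, 6, 17, 5.

8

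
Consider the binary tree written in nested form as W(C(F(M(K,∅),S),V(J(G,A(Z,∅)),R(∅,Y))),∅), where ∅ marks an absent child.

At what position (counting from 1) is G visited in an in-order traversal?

6

In-order visits the left subtree, then the node, then the right subtree.
At W: go left to C.
  At C: go left to F.
    At F: go left to M.
      At M: go left to K.
        K is a leaf — visit K.
      Visit M.
      At M: no right child.
    Visit F.
    At F: go right to S.
      S is a leaf — visit S.
  Visit C.
  At C: go right to V.
    At V: go left to J.
      At J: go left to G.
        G is a leaf — visit G.
      Visit J.
      At J: go right to A.
        At A: go left to Z.
          Z is a leaf — visit Z.
        Visit A.
        At A: no right child.
    Visit V.
    At V: go right to R.
      At R: no left child.
      Visit R.
      At R: go right to Y.
        Y is a leaf — visit Y.
Visit W.
At W: no right child.
Full in-order sequence: K, M, F, S, C, G, J, Z, A, V, R, Y, W.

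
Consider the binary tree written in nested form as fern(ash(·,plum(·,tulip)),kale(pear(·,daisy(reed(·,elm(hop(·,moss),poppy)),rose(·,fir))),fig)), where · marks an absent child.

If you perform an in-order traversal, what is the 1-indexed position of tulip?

3

In-order visits the left subtree, then the node, then the right subtree.
At fern: go left to ash.
  At ash: no left child.
  Visit ash.
  At ash: go right to plum.
    At plum: no left child.
    Visit plum.
    At plum: go right to tulip.
      tulip is a leaf — visit tulip.
Visit fern.
At fern: go right to kale.
  At kale: go left to pear.
    At pear: no left child.
    Visit pear.
    At pear: go right to daisy.
      At daisy: go left to reed.
        At reed: no left child.
        Visit reed.
        At reed: go right to elm.
          At elm: go left to hop.
            At hop: no left child.
            Visit hop.
            At hop: go right to moss.
              moss is a leaf — visit moss.
          Visit elm.
          At elm: go right to poppy.
            poppy is a leaf — visit poppy.
      Visit daisy.
      At daisy: go right to rose.
        At rose: no left child.
        Visit rose.
        At rose: go right to fir.
          fir is a leaf — visit fir.
  Visit kale.
  At kale: go right to fig.
    fig is a leaf — visit fig.
Full in-order sequence: ash, plum, tulip, fern, pear, reed, hop, moss, elm, poppy, daisy, rose, fir, kale, fig.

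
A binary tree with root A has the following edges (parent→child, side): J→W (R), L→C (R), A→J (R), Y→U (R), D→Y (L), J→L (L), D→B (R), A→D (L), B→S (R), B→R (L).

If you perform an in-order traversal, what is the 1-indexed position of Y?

In-order visits the left subtree, then the node, then the right subtree.
At A: go left to D.
  At D: go left to Y.
    At Y: no left child.
    Visit Y.
    At Y: go right to U.
      U is a leaf — visit U.
  Visit D.
  At D: go right to B.
    At B: go left to R.
      R is a leaf — visit R.
    Visit B.
    At B: go right to S.
      S is a leaf — visit S.
Visit A.
At A: go right to J.
  At J: go left to L.
    At L: no left child.
    Visit L.
    At L: go right to C.
      C is a leaf — visit C.
  Visit J.
  At J: go right to W.
    W is a leaf — visit W.
Full in-order sequence: Y, U, D, R, B, S, A, L, C, J, W.

1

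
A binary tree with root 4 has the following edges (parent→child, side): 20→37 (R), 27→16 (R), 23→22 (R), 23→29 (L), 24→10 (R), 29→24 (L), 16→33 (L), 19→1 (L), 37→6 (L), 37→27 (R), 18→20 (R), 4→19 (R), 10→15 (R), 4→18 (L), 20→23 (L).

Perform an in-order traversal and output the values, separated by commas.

In-order visits the left subtree, then the node, then the right subtree.
At 4: go left to 18.
  At 18: no left child.
  Visit 18.
  At 18: go right to 20.
    At 20: go left to 23.
      At 23: go left to 29.
        At 29: go left to 24.
          At 24: no left child.
          Visit 24.
          At 24: go right to 10.
            At 10: no left child.
            Visit 10.
            At 10: go right to 15.
              15 is a leaf — visit 15.
        Visit 29.
        At 29: no right child.
      Visit 23.
      At 23: go right to 22.
        22 is a leaf — visit 22.
    Visit 20.
    At 20: go right to 37.
      At 37: go left to 6.
        6 is a leaf — visit 6.
      Visit 37.
      At 37: go right to 27.
        At 27: no left child.
        Visit 27.
        At 27: go right to 16.
          At 16: go left to 33.
            33 is a leaf — visit 33.
          Visit 16.
          At 16: no right child.
Visit 4.
At 4: go right to 19.
  At 19: go left to 1.
    1 is a leaf — visit 1.
  Visit 19.
  At 19: no right child.

18, 24, 10, 15, 29, 23, 22, 20, 6, 37, 27, 33, 16, 4, 1, 19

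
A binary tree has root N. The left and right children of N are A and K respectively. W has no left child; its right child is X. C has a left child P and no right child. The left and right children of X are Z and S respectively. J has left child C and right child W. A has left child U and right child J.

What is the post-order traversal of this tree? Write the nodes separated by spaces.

U P C Z S X W J A K N

Post-order visits the left subtree, then the right subtree, then the node.
At N: go left to A.
  At A: go left to U.
    U is a leaf — visit U.
  At A: go right to J.
    At J: go left to C.
      At C: go left to P.
        P is a leaf — visit P.
      At C: no right child.
      Visit C.
    At J: go right to W.
      At W: no left child.
      At W: go right to X.
        At X: go left to Z.
          Z is a leaf — visit Z.
        At X: go right to S.
          S is a leaf — visit S.
        Visit X.
      Visit W.
    Visit J.
  Visit A.
At N: go right to K.
  K is a leaf — visit K.
Visit N.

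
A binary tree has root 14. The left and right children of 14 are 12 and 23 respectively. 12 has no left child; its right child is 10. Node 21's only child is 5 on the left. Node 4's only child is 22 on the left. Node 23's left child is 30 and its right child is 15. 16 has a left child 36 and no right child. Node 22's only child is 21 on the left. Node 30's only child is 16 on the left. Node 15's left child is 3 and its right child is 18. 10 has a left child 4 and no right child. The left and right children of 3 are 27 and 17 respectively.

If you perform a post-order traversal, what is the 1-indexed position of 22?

3

Post-order visits the left subtree, then the right subtree, then the node.
At 14: go left to 12.
  At 12: no left child.
  At 12: go right to 10.
    At 10: go left to 4.
      At 4: go left to 22.
        At 22: go left to 21.
          At 21: go left to 5.
            5 is a leaf — visit 5.
          At 21: no right child.
          Visit 21.
        At 22: no right child.
        Visit 22.
      At 4: no right child.
      Visit 4.
    At 10: no right child.
    Visit 10.
  Visit 12.
At 14: go right to 23.
  At 23: go left to 30.
    At 30: go left to 16.
      At 16: go left to 36.
        36 is a leaf — visit 36.
      At 16: no right child.
      Visit 16.
    At 30: no right child.
    Visit 30.
  At 23: go right to 15.
    At 15: go left to 3.
      At 3: go left to 27.
        27 is a leaf — visit 27.
      At 3: go right to 17.
        17 is a leaf — visit 17.
      Visit 3.
    At 15: go right to 18.
      18 is a leaf — visit 18.
    Visit 15.
  Visit 23.
Visit 14.
Full post-order sequence: 5, 21, 22, 4, 10, 12, 36, 16, 30, 27, 17, 3, 18, 15, 23, 14.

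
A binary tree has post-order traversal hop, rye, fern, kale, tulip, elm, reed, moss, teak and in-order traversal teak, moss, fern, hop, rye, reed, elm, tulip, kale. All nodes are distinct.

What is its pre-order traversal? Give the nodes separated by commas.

The last element of post-order is the root; it splits in-order into left and right subtrees.
Root teak: left subtree has 0 nodes { }, right has 8 {moss, fern, hop, rye, reed, elm, tulip, kale}.
  Root moss: left subtree has 0 nodes { }, right has 7 {fern, hop, rye, reed, elm, tulip, kale}.
    Root reed: left subtree has 3 nodes {fern, hop, rye}, right has 3 {elm, tulip, kale}.
      Root fern: left subtree has 0 nodes { }, right has 2 {hop, rye}.
        Root rye: left subtree has 1 node {hop}, right has 0 { }.
      Root elm: left subtree has 0 nodes { }, right has 2 {tulip, kale}.
        Root tulip: left subtree has 0 nodes { }, right has 1 {kale}.

teak, moss, reed, fern, rye, hop, elm, tulip, kale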